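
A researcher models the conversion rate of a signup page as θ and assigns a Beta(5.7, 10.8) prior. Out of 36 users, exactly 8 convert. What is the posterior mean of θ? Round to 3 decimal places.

Posterior mean ≈ 0.261

Observing 8 successes and 28 failures updates Beta(5.7, 10.8) by adding the success and failure counts to the two shape parameters: α = 5.7+8 = 13.7, β = 10.8+28 = 38.8.
E[θ | data] = 13.7/(13.7+38.8) = 0.261.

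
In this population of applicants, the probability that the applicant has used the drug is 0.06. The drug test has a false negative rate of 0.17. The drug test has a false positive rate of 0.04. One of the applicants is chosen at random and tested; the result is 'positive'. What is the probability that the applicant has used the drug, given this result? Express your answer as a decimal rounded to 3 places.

Write H for 'the applicant has used the drug'. Prior odds H:¬H = 0.06/0.94 = 0.063830. For the 'positive' outcome, the likelihood ratio is 0.83/0.04 = 20.750.
Posterior odds = 0.063830 × 20.750 = 1.3245, so P(H|E) = 1.3245/(1+1.3245) = 0.570.

P(H | E) ≈ 0.570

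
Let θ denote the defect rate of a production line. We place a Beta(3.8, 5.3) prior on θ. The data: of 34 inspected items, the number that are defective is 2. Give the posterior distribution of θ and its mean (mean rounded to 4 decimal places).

Observing 2 successes and 32 failures updates Beta(3.8, 5.3) by adding the success and failure counts to the two shape parameters: α = 3.8+2 = 5.8, β = 5.3+32 = 37.3.
E[θ | data] = 5.8/(5.8+37.3) = 0.1346.

Posterior: Beta(5.8, 37.3); mean ≈ 0.1346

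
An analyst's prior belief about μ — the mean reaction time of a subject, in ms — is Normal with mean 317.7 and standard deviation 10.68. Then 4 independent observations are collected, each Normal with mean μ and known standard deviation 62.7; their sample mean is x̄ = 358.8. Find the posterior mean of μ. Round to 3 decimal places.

With known σ, the Normal prior is conjugate. Weight on the data is w = (n/σ²)/(n/σ² + 1/τ₀²) = 0.00101748/(0.00101748+0.00876713) = 0.10399.
Posterior mean = w·x̄ + (1−w)·μ₀ = 0.10399·358.8 + 0.89601·317.7 = 321.974.

Posterior mean ≈ 321.974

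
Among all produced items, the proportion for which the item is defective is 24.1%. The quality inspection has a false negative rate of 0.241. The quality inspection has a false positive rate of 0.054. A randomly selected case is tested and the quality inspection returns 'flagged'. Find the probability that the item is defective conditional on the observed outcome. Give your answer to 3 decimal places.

P(H | E) ≈ 0.817

Write H for 'the item is defective'. Prior odds H:¬H = 0.241/0.759 = 0.31752. For the 'flagged' outcome, the likelihood ratio is 0.759/0.054 = 14.056.
Posterior odds = 0.31752 × 14.056 = 4.4630, so P(H|E) = 4.4630/(1+4.4630) = 0.817.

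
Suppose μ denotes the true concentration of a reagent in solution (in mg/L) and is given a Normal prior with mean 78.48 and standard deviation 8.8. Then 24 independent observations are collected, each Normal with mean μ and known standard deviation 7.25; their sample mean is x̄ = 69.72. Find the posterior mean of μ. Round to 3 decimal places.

With known σ, the Normal prior is conjugate. Weight on the data is w = (n/σ²)/(n/σ² + 1/τ₀²) = 0.456599/(0.456599+0.0129132) = 0.97250.
Posterior mean = w·x̄ + (1−w)·μ₀ = 0.97250·69.72 + 0.027503·78.48 = 69.961.

Posterior mean ≈ 69.961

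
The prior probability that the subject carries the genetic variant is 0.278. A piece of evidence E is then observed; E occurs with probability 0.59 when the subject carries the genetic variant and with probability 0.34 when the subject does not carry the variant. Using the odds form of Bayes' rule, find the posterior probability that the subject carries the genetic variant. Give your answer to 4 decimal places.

Posterior probability ≈ 0.4005

Prior odds = 0.278/(1−0.278) = 0.38504. In log-odds, ln(0.38504) = -0.95440.
Add log likelihood ratio: ln(1.7353) = 0.55118.
Posterior log-odds = -0.40323, so posterior odds = exp(-0.40323) = 0.66816. Converting, P(H|E) = 0.66816/1.6682 = 0.4005.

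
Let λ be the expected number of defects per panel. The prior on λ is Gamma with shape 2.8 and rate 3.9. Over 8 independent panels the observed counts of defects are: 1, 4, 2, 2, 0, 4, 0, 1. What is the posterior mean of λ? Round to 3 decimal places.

Total count ∑xᵢ = 14 over n = 8 panels.
Gamma is conjugate to the Poisson likelihood: posterior is Gamma(shape = 2.8+14 = 16.8, rate = 3.9+8 = 11.9).
Posterior mean = shape/rate = 16.8/11.9 = 1.412.

Posterior mean ≈ 1.412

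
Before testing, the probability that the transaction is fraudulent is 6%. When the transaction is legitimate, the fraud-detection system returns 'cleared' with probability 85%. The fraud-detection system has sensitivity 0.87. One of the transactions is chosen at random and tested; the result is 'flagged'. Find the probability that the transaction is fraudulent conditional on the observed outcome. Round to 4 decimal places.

Let H be the event that the transaction is fraudulent. P(H) = 0.06, so P(¬H) = 0.94. With E the 'flagged' result, P(E|H) = 0.87 and P(E|¬H) = 0.15.
P(E) = 0.87·0.06 + 0.15·0.94 = 0.052200 + 0.14100 = 0.19320.
By Bayes' theorem, P(H|E) = 0.052200 / 0.19320 = 0.2702.

P(H | E) ≈ 0.2702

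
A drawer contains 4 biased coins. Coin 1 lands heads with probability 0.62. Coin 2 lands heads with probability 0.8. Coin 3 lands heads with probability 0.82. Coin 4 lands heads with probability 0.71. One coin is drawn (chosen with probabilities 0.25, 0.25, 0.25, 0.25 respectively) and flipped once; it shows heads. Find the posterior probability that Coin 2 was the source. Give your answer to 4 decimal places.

Tabulate prior·likelihood by source: [1] prior 0.25, lik 0.62, product 0.1550; [2] prior 0.25, lik 0.8, product 0.2000; [3] prior 0.25, lik 0.82, product 0.2050; [4] prior 0.25, lik 0.71, product 0.1775.
Normalizing constant = 0.73750; the posterior for Coin 2 is its product over the sum, 0.2000/0.73750 = 0.2712.

Posterior probability ≈ 0.2712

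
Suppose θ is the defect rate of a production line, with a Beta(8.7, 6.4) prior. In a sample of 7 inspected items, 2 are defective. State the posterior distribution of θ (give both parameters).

Observing 2 successes and 5 failures updates Beta(8.7, 6.4) by adding the success and failure counts to the two shape parameters: α = 8.7+2 = 10.7, β = 6.4+5 = 11.4.

Posterior: Beta(10.7, 11.4)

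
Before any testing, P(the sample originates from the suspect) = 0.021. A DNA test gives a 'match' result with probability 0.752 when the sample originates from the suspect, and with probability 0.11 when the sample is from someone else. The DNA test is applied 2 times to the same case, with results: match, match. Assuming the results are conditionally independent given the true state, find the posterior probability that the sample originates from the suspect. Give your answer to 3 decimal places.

Posterior P(H) ≈ 0.501

With H the event that the sample originates from the suspect, the joint likelihood of the observed sequence is P(data|H) = 0.752·0.752 = 0.56550 and P(data|¬H) = 0.11·0.11 = 0.012100.
Bayes: P(H|data) = 0.021·0.56550 / (0.021·0.56550 + 0.979·0.012100) = 0.011876/0.023721 = 0.5006.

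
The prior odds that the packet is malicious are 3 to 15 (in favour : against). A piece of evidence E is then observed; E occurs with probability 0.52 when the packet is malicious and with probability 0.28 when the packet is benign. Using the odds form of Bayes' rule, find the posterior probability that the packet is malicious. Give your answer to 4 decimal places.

Posterior probability ≈ 0.2708

Prior odds = 3/15 = 0.20000.
Likelihood ratio for E = 0.52/0.28 = 1.8571.
Posterior odds = prior odds × LR = 0.37143.
Posterior probability = odds/(1+odds) = 0.37143/1.3714 = 0.2708.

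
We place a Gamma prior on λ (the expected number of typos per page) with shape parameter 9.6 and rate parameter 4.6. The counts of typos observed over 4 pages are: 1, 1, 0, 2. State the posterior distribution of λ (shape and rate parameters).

Total count ∑xᵢ = 4 over n = 4 pages.
Gamma is conjugate to the Poisson likelihood: posterior is Gamma(shape = 9.6+4 = 13.6, rate = 4.6+4 = 8.6).

Posterior: Gamma(shape=13.6, rate=8.6)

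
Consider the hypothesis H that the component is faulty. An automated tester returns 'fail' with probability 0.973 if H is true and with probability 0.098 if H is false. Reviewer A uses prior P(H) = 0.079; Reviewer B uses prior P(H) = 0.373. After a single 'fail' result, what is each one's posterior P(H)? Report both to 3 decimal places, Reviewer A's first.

Reviewer A: 0.460; Reviewer B: 0.855

The likelihood ratio for a 'fail' result is 0.973/0.098 = 9.9286.
Reviewer A: prior odds 0.079/0.921 = 0.085776; posterior odds 0.85164; posterior probability 0.460.
Reviewer B: prior odds 0.373/0.627 = 0.59490; posterior odds 5.9065; posterior probability 0.855.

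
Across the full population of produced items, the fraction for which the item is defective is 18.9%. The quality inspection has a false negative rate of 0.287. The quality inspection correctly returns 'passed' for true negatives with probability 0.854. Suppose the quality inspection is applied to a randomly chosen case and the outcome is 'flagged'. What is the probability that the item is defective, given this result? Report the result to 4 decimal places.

P(H | E) ≈ 0.5323

Write H for 'the item is defective'. Prior odds H:¬H = 0.189/0.811 = 0.23305. For the 'flagged' outcome, the likelihood ratio is 0.713/0.146 = 4.8836.
Posterior odds = 0.23305 × 4.8836 = 1.1381, so P(H|E) = 1.1381/(1+1.1381) = 0.5323.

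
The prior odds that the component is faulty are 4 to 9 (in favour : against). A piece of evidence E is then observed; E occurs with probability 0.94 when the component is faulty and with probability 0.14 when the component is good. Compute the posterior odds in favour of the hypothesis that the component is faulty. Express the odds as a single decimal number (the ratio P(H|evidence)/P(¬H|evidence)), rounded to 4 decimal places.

Posterior odds ≈ 2.9841

Prior odds = 4/9 = 0.44444.
Likelihood ratio for E = 0.94/0.14 = 6.7143.
Posterior odds = prior odds × LR = 2.9841.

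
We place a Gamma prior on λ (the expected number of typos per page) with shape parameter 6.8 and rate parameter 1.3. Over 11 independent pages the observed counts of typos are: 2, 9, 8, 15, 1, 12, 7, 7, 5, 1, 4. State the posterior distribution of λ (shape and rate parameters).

The Poisson likelihood adds the total count to the shape and the number of exposure periods to the rate. Here ∑xᵢ = 71 and n = 11, so shape 6.8→77.8 and rate 1.3→12.3.

Posterior: Gamma(shape=77.8, rate=12.3)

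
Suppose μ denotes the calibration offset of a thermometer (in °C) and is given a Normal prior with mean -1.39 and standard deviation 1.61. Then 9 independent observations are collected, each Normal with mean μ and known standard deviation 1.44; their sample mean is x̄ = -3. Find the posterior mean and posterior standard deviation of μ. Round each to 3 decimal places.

Posterior mean ≈ -2.869; posterior SD ≈ 0.460

Prior precision 1/τ₀² = 1/1.61² = 0.385788; data precision n/σ² = 9/1.44² = 4.34028.
Posterior precision = 0.385788 + 4.34028 = 4.72607, giving posterior SD = 1/√4.72607 = 0.460.
Posterior mean = (0.385788·-1.39 + 4.34028·-3) / 4.72607 = -2.869.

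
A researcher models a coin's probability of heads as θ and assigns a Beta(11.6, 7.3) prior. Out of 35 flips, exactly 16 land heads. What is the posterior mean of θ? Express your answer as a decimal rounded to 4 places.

Observing 16 successes and 19 failures updates Beta(11.6, 7.3) by adding the success and failure counts to the two shape parameters: α = 11.6+16 = 27.6, β = 7.3+19 = 26.3.
Posterior mean = α/(α+β) = 27.6/53.9 = 0.5121.

Posterior mean ≈ 0.5121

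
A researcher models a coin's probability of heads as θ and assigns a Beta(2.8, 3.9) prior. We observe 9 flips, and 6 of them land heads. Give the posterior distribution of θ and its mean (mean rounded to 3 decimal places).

Posterior: Beta(8.8, 6.9); mean ≈ 0.561

The binomial likelihood is conjugate to the Beta prior: with 6 successes and 3 failures, the posterior is Beta(2.8+6, 3.9+3) = Beta(8.8, 6.9).
E[θ | data] = 8.8/(8.8+6.9) = 0.561.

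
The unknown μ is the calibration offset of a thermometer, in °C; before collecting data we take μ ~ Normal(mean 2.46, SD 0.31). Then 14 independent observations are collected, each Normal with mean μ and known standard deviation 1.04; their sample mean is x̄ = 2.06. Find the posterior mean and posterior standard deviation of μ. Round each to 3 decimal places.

With known σ, the Normal prior is conjugate. Weight on the data is w = (n/σ²)/(n/σ² + 1/τ₀²) = 12.9438/(12.9438+10.4058) = 0.55435.
Posterior mean = w·x̄ + (1−w)·μ₀ = 0.55435·2.06 + 0.44565·2.46 = 2.238. Posterior variance = 1/(12.9438+10.4058) = 0.0428273, so SD = 0.207.

Posterior mean ≈ 2.238; posterior SD ≈ 0.207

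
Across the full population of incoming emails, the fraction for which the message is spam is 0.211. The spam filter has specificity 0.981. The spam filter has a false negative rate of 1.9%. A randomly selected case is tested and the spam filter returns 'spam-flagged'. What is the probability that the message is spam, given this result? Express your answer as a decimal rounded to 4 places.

Write H for 'the message is spam'. Prior odds H:¬H = 0.211/0.789 = 0.26743. For the 'spam-flagged' outcome, the likelihood ratio is 0.981/0.019 = 51.632.
Posterior odds = 0.26743 × 51.632 = 13.808, so P(H|E) = 13.808/(1+13.808) = 0.9325.

P(H | E) ≈ 0.9325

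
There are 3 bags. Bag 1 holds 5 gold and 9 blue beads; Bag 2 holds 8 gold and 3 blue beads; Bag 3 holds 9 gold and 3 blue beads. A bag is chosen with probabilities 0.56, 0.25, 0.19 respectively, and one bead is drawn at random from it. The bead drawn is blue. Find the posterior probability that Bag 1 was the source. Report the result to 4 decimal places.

P(blue|Bag 1) = 0.6429; P(blue|Bag 2) = 0.2727; P(blue|Bag 3) = 0.25.
Prior × likelihood for each source: 0.56·0.6429=0.3600, 0.25·0.2727=0.06818, 0.19·0.25=0.04750. Summing gives P(blue) = 0.47568.
P(Bag 1 | blue) = 0.3600 / 0.47568 = 0.7568.

Posterior probability ≈ 0.7568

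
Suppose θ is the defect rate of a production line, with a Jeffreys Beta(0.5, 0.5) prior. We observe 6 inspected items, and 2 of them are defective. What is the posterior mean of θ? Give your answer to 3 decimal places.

Posterior mean ≈ 0.357

Observing 2 successes and 4 failures updates Beta(0.5, 0.5) by adding the success and failure counts to the two shape parameters: α = 0.5+2 = 2.5, β = 0.5+4 = 4.5.
E[θ | data] = 2.5/(2.5+4.5) = 0.357.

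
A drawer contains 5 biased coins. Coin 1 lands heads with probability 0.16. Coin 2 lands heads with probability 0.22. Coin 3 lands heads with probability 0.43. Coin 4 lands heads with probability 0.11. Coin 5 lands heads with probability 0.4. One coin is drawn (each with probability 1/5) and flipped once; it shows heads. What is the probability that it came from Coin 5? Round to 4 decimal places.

Posterior probability ≈ 0.3030

P(heads|C1) = 0.16; P(heads|C2) = 0.22; P(heads|C3) = 0.43; P(heads|C4) = 0.11; P(heads|C5) = 0.4.
Prior × likelihood for each source: 0.2·0.16=0.03200, 0.2·0.22=0.04400, 0.2·0.43=0.08600, 0.2·0.11=0.02200, 0.2·0.4=0.08000. Summing gives P(heads) = 0.26400.
P(Coin 5 | heads) = 0.08000 / 0.26400 = 0.3030.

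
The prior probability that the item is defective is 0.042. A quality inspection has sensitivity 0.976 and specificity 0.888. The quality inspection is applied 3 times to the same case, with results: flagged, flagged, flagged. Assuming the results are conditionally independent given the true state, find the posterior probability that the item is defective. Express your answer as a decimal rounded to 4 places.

With H the event that the item is defective, the joint likelihood of the observed sequence is P(data|H) = 0.976·0.976·0.976 = 0.92971 and P(data|¬H) = 0.112·0.112·0.112 = 0.0014049.
Bayes: P(H|data) = 0.042·0.92971 / (0.042·0.92971 + 0.958·0.0014049) = 0.039048/0.040394 = 0.9667.

Posterior P(H) ≈ 0.9667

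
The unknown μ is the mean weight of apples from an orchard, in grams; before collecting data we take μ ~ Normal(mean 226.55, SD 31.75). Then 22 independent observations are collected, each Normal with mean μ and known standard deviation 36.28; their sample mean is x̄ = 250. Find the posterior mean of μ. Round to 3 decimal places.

Posterior mean ≈ 248.686

With known σ, the Normal prior is conjugate. Weight on the data is w = (n/σ²)/(n/σ² + 1/τ₀²) = 0.0167143/(0.0167143+0.00099200) = 0.94397.
Posterior mean = w·x̄ + (1−w)·μ₀ = 0.94397·250 + 0.056025·226.55 = 248.686.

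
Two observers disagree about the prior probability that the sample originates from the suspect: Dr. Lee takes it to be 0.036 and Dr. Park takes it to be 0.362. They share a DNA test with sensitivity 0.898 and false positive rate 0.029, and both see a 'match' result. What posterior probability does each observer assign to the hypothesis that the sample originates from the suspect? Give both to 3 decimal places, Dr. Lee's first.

The likelihood ratio for a 'match' result is 0.898/0.029 = 30.966.
Dr. Lee: prior odds 0.036/0.964 = 0.037344; posterior odds 1.1564; posterior probability 0.536.
Dr. Park: prior odds 0.362/0.638 = 0.56740; posterior odds 17.570; posterior probability 0.946.

Dr. Lee: 0.536; Dr. Park: 0.946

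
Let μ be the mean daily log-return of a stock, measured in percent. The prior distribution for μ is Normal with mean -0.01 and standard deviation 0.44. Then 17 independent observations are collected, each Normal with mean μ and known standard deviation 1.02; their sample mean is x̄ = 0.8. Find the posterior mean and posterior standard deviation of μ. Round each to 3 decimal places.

Posterior mean ≈ 0.605; posterior SD ≈ 0.216

Prior precision 1/τ₀² = 1/0.44² = 5.16529; data precision n/σ² = 17/1.02² = 16.3399.
Posterior precision = 5.16529 + 16.3399 = 21.5052, giving posterior SD = 1/√21.5052 = 0.216.
Posterior mean = (5.16529·-0.01 + 16.3399·0.8) / 21.5052 = 0.605.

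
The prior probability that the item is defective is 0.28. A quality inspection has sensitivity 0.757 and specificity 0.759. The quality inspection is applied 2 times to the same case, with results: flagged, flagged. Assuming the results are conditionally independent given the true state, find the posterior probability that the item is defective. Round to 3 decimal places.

With H the event that the item is defective, the joint likelihood of the observed sequence is P(data|H) = 0.757·0.757 = 0.57305 and P(data|¬H) = 0.241·0.241 = 0.058081.
Bayes: P(H|data) = 0.28·0.57305 / (0.28·0.57305 + 0.72·0.058081) = 0.16045/0.20227 = 0.7933.

Posterior P(H) ≈ 0.793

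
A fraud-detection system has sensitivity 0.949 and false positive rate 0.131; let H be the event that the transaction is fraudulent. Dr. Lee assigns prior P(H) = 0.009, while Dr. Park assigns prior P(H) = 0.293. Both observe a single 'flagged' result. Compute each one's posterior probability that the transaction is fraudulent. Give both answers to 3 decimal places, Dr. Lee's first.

Dr. Lee: 0.062; Dr. Park: 0.750

The likelihood ratio for a 'flagged' result is 0.949/0.131 = 7.2443.
Dr. Lee: prior odds 0.009/0.991 = 0.0090817; posterior odds 0.065791; posterior probability 0.062.
Dr. Park: prior odds 0.293/0.707 = 0.41443; posterior odds 3.0022; posterior probability 0.750.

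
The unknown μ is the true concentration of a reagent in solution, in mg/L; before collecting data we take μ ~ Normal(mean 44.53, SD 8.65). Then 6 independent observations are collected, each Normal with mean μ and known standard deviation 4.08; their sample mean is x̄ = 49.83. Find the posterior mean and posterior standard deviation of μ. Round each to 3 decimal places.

Posterior mean ≈ 49.641; posterior SD ≈ 1.636

Prior precision 1/τ₀² = 1/8.65² = 0.0133650; data precision n/σ² = 6/4.08² = 0.360438.
Posterior precision = 0.0133650 + 0.360438 = 0.373803, giving posterior SD = 1/√0.373803 = 1.636.
Posterior mean = (0.0133650·44.53 + 0.360438·49.83) / 0.373803 = 49.641.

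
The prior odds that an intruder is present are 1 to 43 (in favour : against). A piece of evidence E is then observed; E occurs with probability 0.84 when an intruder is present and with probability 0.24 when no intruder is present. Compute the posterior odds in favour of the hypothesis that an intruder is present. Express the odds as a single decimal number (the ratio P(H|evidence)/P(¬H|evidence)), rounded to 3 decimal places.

Prior odds = 1/43 = 0.023256.
Likelihood ratio for E = 0.84/0.24 = 3.5000.
Posterior odds = prior odds × LR = 0.081395.

Posterior odds ≈ 0.081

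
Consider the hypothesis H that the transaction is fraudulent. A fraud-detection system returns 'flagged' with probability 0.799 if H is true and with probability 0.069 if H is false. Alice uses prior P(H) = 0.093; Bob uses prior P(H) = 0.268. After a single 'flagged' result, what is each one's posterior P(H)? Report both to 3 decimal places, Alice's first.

P('+'|H) = 0.799, P('+'|¬H) = 0.069.
Alice: numerator 0.799·0.093 = 0.074307; evidence = 0.074307+0.069·0.907 = 0.13689; posterior = 0.543.
Bob: numerator 0.799·0.268 = 0.21413; evidence = 0.21413+0.069·0.732 = 0.26464; posterior = 0.809.

Alice: 0.543; Bob: 0.809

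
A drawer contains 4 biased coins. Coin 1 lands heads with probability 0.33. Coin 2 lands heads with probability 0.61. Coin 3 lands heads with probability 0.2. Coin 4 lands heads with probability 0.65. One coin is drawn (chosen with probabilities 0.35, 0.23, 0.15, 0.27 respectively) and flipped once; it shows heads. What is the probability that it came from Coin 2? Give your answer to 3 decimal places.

P(heads|C1) = 0.33; P(heads|C2) = 0.61; P(heads|C3) = 0.2; P(heads|C4) = 0.65.
Prior × likelihood for each source: 0.35·0.33=0.1155, 0.23·0.61=0.1403, 0.15·0.2=0.03000, 0.27·0.65=0.1755. Summing gives P(heads) = 0.46130.
P(Coin 2 | heads) = 0.1403 / 0.46130 = 0.304.

Posterior probability ≈ 0.304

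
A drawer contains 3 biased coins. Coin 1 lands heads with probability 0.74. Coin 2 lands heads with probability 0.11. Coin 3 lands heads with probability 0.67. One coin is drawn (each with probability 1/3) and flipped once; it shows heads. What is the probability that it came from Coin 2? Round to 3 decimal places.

Posterior probability ≈ 0.072

Tabulate prior·likelihood by source: [1] prior 0.333333, lik 0.74, product 0.2467; [2] prior 0.333333, lik 0.11, product 0.03667; [3] prior 0.333333, lik 0.67, product 0.2233.
Normalizing constant = 0.50667; the posterior for Coin 2 is its product over the sum, 0.03667/0.50667 = 0.072.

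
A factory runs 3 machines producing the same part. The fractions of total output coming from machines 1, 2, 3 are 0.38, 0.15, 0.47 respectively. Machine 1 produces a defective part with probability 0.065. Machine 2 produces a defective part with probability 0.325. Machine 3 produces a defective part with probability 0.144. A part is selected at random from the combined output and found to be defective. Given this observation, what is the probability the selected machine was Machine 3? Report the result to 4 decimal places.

P(defective|M1) = 0.065; P(defective|M2) = 0.325; P(defective|M3) = 0.144.
Prior × likelihood for each source: 0.38·0.065=0.02470, 0.15·0.325=0.04875, 0.47·0.144=0.06768. Summing gives P(defective) = 0.14113.
P(Machine 3 | defective) = 0.06768 / 0.14113 = 0.4796.

Posterior probability ≈ 0.4796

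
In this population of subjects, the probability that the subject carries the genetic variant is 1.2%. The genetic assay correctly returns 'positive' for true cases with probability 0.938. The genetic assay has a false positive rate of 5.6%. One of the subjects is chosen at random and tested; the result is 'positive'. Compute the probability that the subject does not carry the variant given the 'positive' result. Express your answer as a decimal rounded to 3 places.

P(¬H | E) ≈ 0.831

Write H for 'the subject carries the genetic variant'. Prior odds H:¬H = 0.012/0.988 = 0.012146. For the 'positive' outcome, the likelihood ratio is 0.938/0.056 = 16.750.
Posterior odds = 0.012146 × 16.750 = 0.20344, so P(H|E) = 0.20344/(1+0.20344) = 0.169. Then P(¬H|E) = 1 − 0.169 = 0.831.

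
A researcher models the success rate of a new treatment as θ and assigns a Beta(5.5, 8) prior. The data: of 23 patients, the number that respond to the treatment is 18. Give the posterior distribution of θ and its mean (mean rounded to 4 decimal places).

Posterior: Beta(23.5, 13); mean ≈ 0.6438

The binomial likelihood is conjugate to the Beta prior: with 18 successes and 5 failures, the posterior is Beta(5.5+18, 8+5) = Beta(23.5, 13).
E[θ | data] = 23.5/(23.5+13) = 0.6438.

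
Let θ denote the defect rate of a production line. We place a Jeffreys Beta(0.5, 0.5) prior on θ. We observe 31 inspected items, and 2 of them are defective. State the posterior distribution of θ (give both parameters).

Posterior: Beta(2.5, 29.5)

Observing 2 successes and 29 failures updates Beta(0.5, 0.5) by adding the success and failure counts to the two shape parameters: α = 0.5+2 = 2.5, β = 0.5+29 = 29.5.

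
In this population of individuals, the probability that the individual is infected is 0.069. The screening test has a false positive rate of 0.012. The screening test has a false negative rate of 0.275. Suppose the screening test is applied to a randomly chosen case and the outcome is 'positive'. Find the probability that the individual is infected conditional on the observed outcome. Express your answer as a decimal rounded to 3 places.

Write H for 'the individual is infected'. Prior odds H:¬H = 0.069/0.931 = 0.074114. For the 'positive' outcome, the likelihood ratio is 0.725/0.012 = 60.417.
Posterior odds = 0.074114 × 60.417 = 4.4777, so P(H|E) = 4.4777/(1+4.4777) = 0.817.

P(H | E) ≈ 0.817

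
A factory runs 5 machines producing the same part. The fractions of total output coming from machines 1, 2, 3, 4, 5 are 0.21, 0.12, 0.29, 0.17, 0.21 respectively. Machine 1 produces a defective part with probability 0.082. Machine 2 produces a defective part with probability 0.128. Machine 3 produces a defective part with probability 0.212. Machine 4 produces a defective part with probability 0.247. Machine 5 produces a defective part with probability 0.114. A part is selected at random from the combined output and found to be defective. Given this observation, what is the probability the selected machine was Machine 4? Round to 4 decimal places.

P(defective|M1) = 0.082; P(defective|M2) = 0.128; P(defective|M3) = 0.212; P(defective|M4) = 0.247; P(defective|M5) = 0.114.
Prior × likelihood for each source: 0.21·0.082=0.01722, 0.12·0.128=0.01536, 0.29·0.212=0.06148, 0.17·0.247=0.04199, 0.21·0.114=0.02394. Summing gives P(defective) = 0.15999.
P(Machine 4 | defective) = 0.04199 / 0.15999 = 0.2625.

Posterior probability ≈ 0.2625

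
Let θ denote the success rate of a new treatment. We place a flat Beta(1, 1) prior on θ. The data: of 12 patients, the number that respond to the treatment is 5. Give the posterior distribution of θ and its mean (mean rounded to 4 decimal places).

Posterior: Beta(6, 8); mean ≈ 0.4286

The binomial likelihood is conjugate to the Beta prior: with 5 successes and 7 failures, the posterior is Beta(1+5, 1+7) = Beta(6, 8).
E[θ | data] = 6/(6+8) = 0.4286.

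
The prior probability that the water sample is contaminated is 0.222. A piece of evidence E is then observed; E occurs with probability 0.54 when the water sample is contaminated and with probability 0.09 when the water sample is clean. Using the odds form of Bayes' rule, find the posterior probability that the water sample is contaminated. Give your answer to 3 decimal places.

Posterior probability ≈ 0.631

Prior odds = 0.222/(1−0.222) = 0.28535.
Likelihood ratio for E = 0.54/0.09 = 6.0000.
Posterior odds = prior odds × LR = 1.7121.
Posterior probability = odds/(1+odds) = 1.7121/2.7121 = 0.631.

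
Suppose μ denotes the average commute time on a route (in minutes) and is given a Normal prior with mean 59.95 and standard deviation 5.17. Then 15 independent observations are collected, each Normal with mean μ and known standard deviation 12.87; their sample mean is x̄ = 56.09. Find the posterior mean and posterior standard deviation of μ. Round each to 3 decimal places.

With known σ, the Normal prior is conjugate. Weight on the data is w = (n/σ²)/(n/σ² + 1/τ₀²) = 0.0905595/(0.0905595+0.0374127) = 0.70765.
Posterior mean = w·x̄ + (1−w)·μ₀ = 0.70765·56.09 + 0.29235·59.95 = 57.218. Posterior variance = 1/(0.0905595+0.0374127) = 7.81420, so SD = 2.795.

Posterior mean ≈ 57.218; posterior SD ≈ 2.795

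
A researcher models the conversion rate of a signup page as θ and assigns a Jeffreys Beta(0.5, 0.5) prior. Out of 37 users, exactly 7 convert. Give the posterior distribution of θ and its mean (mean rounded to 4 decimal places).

Posterior: Beta(7.5, 30.5); mean ≈ 0.1974

The binomial likelihood is conjugate to the Beta prior: with 7 successes and 30 failures, the posterior is Beta(0.5+7, 0.5+30) = Beta(7.5, 30.5).
Posterior mean = α/(α+β) = 7.5/38 = 0.1974.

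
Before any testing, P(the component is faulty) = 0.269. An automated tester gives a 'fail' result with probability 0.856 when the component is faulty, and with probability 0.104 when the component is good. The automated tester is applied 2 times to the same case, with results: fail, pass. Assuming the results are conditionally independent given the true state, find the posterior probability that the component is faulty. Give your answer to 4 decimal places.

Let H be the event that the component is faulty; start with P(H) = 0.269. P('fail'|H) = 0.856, P('fail'|¬H) = 0.104.
Update on result 1 ('fail'): P(H) ← 0.856·0.2690 / (0.856·0.2690 + 0.104·0.7310) = 0.23026/0.30629 = 0.7518.
Update on result 2 ('pass'): P(H) ← 0.144·0.7518 / (0.144·0.7518 + 0.896·0.2482) = 0.10826/0.33065 = 0.3274.

Posterior P(H) ≈ 0.3274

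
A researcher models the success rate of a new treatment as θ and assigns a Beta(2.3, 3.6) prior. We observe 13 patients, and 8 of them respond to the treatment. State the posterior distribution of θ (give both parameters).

Posterior: Beta(10.3, 8.6)

Observing 8 successes and 5 failures updates Beta(2.3, 3.6) by adding the success and failure counts to the two shape parameters: α = 2.3+8 = 10.3, β = 3.6+5 = 8.6.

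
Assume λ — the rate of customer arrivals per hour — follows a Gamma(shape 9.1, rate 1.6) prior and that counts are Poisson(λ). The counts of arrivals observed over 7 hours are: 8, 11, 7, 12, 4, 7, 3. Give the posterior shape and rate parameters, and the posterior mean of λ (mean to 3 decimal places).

Posterior: Gamma(shape=61.1, rate=8.6); mean ≈ 7.105

Total count ∑xᵢ = 52 over n = 7 hours.
Gamma is conjugate to the Poisson likelihood: posterior is Gamma(shape = 9.1+52 = 61.1, rate = 1.6+7 = 8.6).
Posterior mean = shape/rate = 61.1/8.6 = 7.105.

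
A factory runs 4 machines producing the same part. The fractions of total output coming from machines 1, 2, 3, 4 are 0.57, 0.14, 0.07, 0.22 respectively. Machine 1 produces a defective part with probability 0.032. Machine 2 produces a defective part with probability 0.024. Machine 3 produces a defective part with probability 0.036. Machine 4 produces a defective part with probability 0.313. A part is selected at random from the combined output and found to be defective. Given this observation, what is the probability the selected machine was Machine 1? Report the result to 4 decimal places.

Posterior probability ≈ 0.1962

P(defective|M1) = 0.032; P(defective|M2) = 0.024; P(defective|M3) = 0.036; P(defective|M4) = 0.313.
Prior × likelihood for each source: 0.57·0.032=0.01824, 0.14·0.024=0.003360, 0.07·0.036=0.002520, 0.22·0.313=0.06886. Summing gives P(defective) = 0.092980.
P(Machine 1 | defective) = 0.01824 / 0.092980 = 0.1962.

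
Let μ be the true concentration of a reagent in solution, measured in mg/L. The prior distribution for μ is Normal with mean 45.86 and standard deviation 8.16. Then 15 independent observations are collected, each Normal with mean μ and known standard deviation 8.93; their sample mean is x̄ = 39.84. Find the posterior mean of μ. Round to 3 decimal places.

Posterior mean ≈ 40.285

Prior precision 1/τ₀² = 1/8.16² = 0.0150183; data precision n/σ² = 15/8.93² = 0.188100.
Posterior precision = 0.0150183 + 0.188100 = 0.203118.
Posterior mean = (0.0150183·45.86 + 0.188100·39.84) / 0.203118 = 40.285.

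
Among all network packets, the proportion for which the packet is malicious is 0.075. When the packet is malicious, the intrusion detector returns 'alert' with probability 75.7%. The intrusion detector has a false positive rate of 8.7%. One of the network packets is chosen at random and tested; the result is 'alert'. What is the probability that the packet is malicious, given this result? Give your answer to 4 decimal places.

P(H | E) ≈ 0.4137

Let H be the event that the packet is malicious. P(H) = 0.075, so P(¬H) = 0.925. With E the 'alert' result, P(E|H) = 0.757 and P(E|¬H) = 0.087.
P(E) = 0.757·0.075 + 0.087·0.925 = 0.056775 + 0.080475 = 0.13725.
By Bayes' theorem, P(H|E) = 0.056775 / 0.13725 = 0.4137.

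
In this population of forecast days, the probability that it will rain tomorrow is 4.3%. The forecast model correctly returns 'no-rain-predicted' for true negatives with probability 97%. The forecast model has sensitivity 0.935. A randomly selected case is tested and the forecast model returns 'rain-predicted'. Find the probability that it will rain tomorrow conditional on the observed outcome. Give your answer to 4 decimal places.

Write H for 'it will rain tomorrow'. Prior odds H:¬H = 0.043/0.957 = 0.044932. For the 'rain-predicted' outcome, the likelihood ratio is 0.935/0.03 = 31.167.
Posterior odds = 0.044932 × 31.167 = 1.4004, so P(H|E) = 1.4004/(1+1.4004) = 0.5834.

P(H | E) ≈ 0.5834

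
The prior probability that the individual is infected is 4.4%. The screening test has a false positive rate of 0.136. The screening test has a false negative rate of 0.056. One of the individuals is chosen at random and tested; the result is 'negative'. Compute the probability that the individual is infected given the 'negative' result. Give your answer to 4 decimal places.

P(H | E) ≈ 0.0030

Write H for 'the individual is infected'. Prior odds H:¬H = 0.044/0.956 = 0.046025. For the 'negative' outcome, the likelihood ratio is 0.056/0.864 = 0.064815.
Posterior odds = 0.046025 × 0.064815 = 0.0029831, so P(H|E) = 0.0029831/(1+0.0029831) = 0.0030.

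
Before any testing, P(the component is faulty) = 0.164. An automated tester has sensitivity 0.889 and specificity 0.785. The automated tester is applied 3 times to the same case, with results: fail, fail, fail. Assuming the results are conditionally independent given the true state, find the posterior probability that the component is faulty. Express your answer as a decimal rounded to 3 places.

With H the event that the component is faulty, the joint likelihood of the observed sequence is P(data|H) = 0.889·0.889·0.889 = 0.70260 and P(data|¬H) = 0.215·0.215·0.215 = 0.0099384.
Bayes: P(H|data) = 0.164·0.70260 / (0.164·0.70260 + 0.836·0.0099384) = 0.11523/0.12353 = 0.9327.

Posterior P(H) ≈ 0.933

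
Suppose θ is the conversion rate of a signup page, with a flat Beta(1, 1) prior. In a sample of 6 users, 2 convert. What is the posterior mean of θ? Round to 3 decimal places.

Observing 2 successes and 4 failures updates Beta(1, 1) by adding the success and failure counts to the two shape parameters: α = 1+2 = 3, β = 1+4 = 5.
E[θ | data] = 3/(3+5) = 0.375.

Posterior mean ≈ 0.375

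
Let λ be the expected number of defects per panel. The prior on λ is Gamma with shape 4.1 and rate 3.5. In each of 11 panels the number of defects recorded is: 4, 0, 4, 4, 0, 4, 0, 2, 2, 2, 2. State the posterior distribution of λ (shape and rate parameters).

Posterior: Gamma(shape=28.1, rate=14.5)

The Poisson likelihood adds the total count to the shape and the number of exposure periods to the rate. Here ∑xᵢ = 24 and n = 11, so shape 4.1→28.1 and rate 3.5→14.5.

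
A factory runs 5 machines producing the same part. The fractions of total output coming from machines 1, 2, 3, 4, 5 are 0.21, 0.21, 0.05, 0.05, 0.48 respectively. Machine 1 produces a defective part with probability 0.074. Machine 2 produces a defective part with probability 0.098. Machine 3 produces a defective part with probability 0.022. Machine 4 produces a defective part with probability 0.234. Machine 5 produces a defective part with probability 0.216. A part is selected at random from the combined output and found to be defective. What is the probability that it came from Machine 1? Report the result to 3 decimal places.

Posterior probability ≈ 0.102

P(defective|M1) = 0.074; P(defective|M2) = 0.098; P(defective|M3) = 0.022; P(defective|M4) = 0.234; P(defective|M5) = 0.216.
Prior × likelihood for each source: 0.21·0.074=0.01554, 0.21·0.098=0.02058, 0.05·0.022=0.001100, 0.05·0.234=0.01170, 0.48·0.216=0.1037. Summing gives P(defective) = 0.15260.
P(Machine 1 | defective) = 0.01554 / 0.15260 = 0.102.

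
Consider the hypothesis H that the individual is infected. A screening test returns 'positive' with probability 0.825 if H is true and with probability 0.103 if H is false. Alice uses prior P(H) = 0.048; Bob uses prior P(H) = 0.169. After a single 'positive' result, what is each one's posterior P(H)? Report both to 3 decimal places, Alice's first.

Alice: 0.288; Bob: 0.620

The likelihood ratio for a 'positive' result is 0.825/0.103 = 8.0097.
Alice: prior odds 0.048/0.952 = 0.050420; posterior odds 0.40385; posterior probability 0.288.
Bob: prior odds 0.169/0.831 = 0.20337; posterior odds 1.6289; posterior probability 0.620.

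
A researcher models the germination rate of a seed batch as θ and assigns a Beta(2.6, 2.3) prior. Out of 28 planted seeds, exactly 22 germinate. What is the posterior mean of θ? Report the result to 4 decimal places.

Observing 22 successes and 6 failures updates Beta(2.6, 2.3) by adding the success and failure counts to the two shape parameters: α = 2.6+22 = 24.6, β = 2.3+6 = 8.3.
Posterior mean = α/(α+β) = 24.6/32.9 = 0.7477.

Posterior mean ≈ 0.7477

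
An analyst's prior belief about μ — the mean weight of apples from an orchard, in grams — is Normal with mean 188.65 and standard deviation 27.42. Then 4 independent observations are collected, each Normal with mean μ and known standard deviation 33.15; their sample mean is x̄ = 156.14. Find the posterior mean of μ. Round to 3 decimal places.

Posterior mean ≈ 164.840

With known σ, the Normal prior is conjugate. Weight on the data is w = (n/σ²)/(n/σ² + 1/τ₀²) = 0.00363993/(0.00363993+0.00133004) = 0.73238.
Posterior mean = w·x̄ + (1−w)·μ₀ = 0.73238·156.14 + 0.26762·188.65 = 164.840.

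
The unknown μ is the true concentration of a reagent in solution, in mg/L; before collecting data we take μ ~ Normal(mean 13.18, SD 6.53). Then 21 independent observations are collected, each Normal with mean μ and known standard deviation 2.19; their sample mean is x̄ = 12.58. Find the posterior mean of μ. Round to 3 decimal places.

Prior precision 1/τ₀² = 1/6.53² = 0.0234517; data precision n/σ² = 21/2.19² = 4.37856.
Posterior precision = 0.0234517 + 4.37856 = 4.40201.
Posterior mean = (0.0234517·13.18 + 4.37856·12.58) / 4.40201 = 12.583.

Posterior mean ≈ 12.583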